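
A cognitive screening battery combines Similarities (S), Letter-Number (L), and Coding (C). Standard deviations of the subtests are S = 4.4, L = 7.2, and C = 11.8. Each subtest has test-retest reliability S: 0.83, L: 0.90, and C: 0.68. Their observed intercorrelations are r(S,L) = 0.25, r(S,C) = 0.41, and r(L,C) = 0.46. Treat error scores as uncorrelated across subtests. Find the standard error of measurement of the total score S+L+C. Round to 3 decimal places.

Var(total) = 210.44 + 136.578 = 347.018.
True-score variance = 157.408 + 136.578 = 293.986, so reliability = 0.8472.
Error variance = 347.018 − 293.986 = 53.032; SEM = √53.032 = 7.282.

7.282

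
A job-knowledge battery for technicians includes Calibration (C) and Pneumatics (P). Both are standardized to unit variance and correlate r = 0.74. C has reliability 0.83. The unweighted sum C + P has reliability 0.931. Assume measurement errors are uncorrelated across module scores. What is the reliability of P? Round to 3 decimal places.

0.930

Var(C+P) = 2 + 2·0.74 = 3.480.
True-score variance = ρ_C + ρ_P + 2·0.74, so 0.931 = (0.83 + ρ_P + 1.48) / 3.480.
ρ_P = 0.931·3.480 − 0.83 − 1.48 = 0.930.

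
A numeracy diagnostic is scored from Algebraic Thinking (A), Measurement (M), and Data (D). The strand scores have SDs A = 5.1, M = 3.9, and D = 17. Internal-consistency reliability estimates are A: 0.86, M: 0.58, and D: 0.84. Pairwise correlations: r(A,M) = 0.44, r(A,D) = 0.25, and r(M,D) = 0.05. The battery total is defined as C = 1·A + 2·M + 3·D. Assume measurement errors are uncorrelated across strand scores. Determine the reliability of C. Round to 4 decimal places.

0.8460

Var(C) = 5.1² + 2²·3.9² + 3²·17² + 2·[2·5.1·3.9·0.44 + 3·5.1·17·0.25 + 6·3.9·17·0.05] = 2687.85 + 204.836 = 2892.69.
Because errors are independent across components, Cov(Tᵢ,Tⱼ) = Cov(Xᵢ,Xⱼ); the off-diagonal part of the true-score variance is the same as above.
True-score variance = [5.1²·0.86 + 2²·3.9²·0.58 + 3²·17²·0.84] + 204.836 = 2242.5 + 204.836 = 2447.33.
Reliability = 2447.33 / 2892.69 = 0.8460.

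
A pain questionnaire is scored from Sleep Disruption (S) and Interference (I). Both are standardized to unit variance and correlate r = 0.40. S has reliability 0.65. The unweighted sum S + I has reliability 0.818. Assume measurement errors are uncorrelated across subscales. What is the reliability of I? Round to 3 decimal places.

Var(S+I) = 2 + 2·0.40 = 2.800.
True-score variance = ρ_S + ρ_I + 2·0.40, so 0.818 = (0.65 + ρ_I + 0.80) / 2.800.
ρ_I = 0.818·2.800 − 0.65 − 0.80 = 0.840.

0.840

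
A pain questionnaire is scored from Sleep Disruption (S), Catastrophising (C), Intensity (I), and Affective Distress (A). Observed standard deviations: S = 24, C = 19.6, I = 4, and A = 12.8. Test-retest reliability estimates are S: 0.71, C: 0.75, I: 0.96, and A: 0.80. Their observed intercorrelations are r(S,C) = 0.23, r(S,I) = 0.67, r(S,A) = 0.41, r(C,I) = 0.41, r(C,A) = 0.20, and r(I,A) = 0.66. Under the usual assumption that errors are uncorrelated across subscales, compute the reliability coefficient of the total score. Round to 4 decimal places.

0.8494

Var(S+C+I+A) = 24² + 19.6² + 4² + 12.8² + 2·[24·19.6·0.23 + 24·4·0.67 + 24·12.8·0.41 + 19.6·4·0.41 + 19.6·12.8·0.20 + 4·12.8·0.66] = 1140 + 829.152 = 1969.15.
With uncorrelated errors the cross-covariances are all true-score covariance, so they carry over unchanged; only the diagonal terms shrink to ρᵢσᵢ².
True-score variance = [24²·0.71 + 19.6²·0.75 + 4²·0.96 + 12.8²·0.80] + 829.152 = 843.512 + 829.152 = 1672.66.
Reliability = 1672.66 / 1969.15 = 0.8494.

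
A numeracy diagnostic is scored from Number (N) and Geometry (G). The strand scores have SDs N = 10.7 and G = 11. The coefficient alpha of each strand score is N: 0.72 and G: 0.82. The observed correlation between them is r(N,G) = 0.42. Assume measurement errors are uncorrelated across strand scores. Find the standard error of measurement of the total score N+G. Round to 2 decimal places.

Var(total) = 235.49 + 98.868 = 334.358.
True-score variance = 181.653 + 98.868 = 280.521, so reliability = 0.8390.
Error variance = 334.358 − 280.521 = 53.8372; SEM = √53.8372 = 7.34.

7.34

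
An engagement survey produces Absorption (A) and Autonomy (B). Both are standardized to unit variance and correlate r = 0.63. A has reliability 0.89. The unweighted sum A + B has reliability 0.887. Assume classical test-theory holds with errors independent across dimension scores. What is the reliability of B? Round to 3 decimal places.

Var(A+B) = 2 + 2·0.63 = 3.260.
True-score variance = ρ_A + ρ_B + 2·0.63, so 0.887 = (0.89 + ρ_B + 1.26) / 3.260.
ρ_B = 0.887·3.260 − 0.89 − 1.26 = 0.742.

0.742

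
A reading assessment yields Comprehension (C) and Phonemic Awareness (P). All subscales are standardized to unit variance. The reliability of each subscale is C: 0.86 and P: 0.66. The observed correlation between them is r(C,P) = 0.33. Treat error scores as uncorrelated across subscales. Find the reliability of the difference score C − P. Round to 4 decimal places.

0.6418

Var(C−P) = 1 + 1 − 2·0.33 = 2 − 0.66 = 1.34.
Under uncorrelated errors the observed covariances equal the true-score covariances, so only the own-variance terms attenuate.
True-score variance = [0.86 + 0.66] − 0.66 = 1.52 − 0.66 = 0.86.
Reliability = 0.86 / 1.34 = 0.6418.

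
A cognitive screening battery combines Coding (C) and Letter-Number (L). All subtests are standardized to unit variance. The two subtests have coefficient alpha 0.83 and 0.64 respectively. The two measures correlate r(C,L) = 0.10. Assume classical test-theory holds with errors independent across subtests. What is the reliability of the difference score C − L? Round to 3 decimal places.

0.706

Var(C−L) = 1 + 1 − 2·0.10 = 2 − 0.2 = 1.8.
Under uncorrelated errors the observed covariances equal the true-score covariances, so only the own-variance terms attenuate.
True-score variance = [0.83 + 0.64] − 0.2 = 1.47 − 0.2 = 1.27.
Reliability = 1.27 / 1.8 = 0.706.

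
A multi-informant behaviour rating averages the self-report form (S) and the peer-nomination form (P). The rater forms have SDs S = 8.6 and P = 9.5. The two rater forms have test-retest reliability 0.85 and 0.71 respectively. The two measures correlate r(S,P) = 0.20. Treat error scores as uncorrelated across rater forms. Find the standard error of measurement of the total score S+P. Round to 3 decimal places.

Var(total) = 164.21 + 32.68 = 196.89.
True-score variance = 126.944 + 32.68 = 159.624, so reliability = 0.8107.
Error variance = 196.89 − 159.624 = 37.2665; SEM = √37.2665 = 6.105.

6.105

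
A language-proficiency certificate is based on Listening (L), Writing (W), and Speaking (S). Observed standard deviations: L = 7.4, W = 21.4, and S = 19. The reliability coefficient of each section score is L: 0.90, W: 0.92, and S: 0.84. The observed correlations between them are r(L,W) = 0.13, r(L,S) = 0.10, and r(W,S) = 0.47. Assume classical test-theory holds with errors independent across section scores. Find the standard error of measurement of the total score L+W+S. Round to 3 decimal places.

9.994

Var(total) = 873.72 + 451.498 = 1325.22.
True-score variance = 773.847 + 451.498 = 1225.34, so reliability = 0.9246.
Error variance = 1325.22 − 1225.34 = 99.8728; SEM = √99.8728 = 9.994.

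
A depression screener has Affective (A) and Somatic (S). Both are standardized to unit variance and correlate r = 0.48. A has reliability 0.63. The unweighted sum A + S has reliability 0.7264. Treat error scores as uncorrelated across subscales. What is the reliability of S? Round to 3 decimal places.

Var(A+S) = 2 + 2·0.48 = 2.960.
True-score variance = ρ_A + ρ_S + 2·0.48, so 0.7264 = (0.63 + ρ_S + 0.96) / 2.960.
ρ_S = 0.7264·2.960 − 0.63 − 0.96 = 0.560.

0.560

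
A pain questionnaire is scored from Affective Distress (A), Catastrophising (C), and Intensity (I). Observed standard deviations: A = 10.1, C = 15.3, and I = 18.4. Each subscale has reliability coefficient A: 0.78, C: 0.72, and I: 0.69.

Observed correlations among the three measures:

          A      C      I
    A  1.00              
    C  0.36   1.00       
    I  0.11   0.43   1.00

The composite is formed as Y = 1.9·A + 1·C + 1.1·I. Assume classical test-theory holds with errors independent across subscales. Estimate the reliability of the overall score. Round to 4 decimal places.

Var(Y) = 1.9²·10.1² + 15.3² + 1.1²·18.4² + 2·[1.9·10.1·15.3·0.36 + 2.09·10.1·18.4·0.11 + 1.1·15.3·18.4·0.43] = 1012 + 563.164 = 1575.17.
Under uncorrelated errors the observed covariances equal the true-score covariances, so only the own-variance terms attenuate.
True-score variance = [1.9²·10.1²·0.78 + 15.3²·0.72 + 1.1²·18.4²·0.69] + 563.164 = 738.448 + 563.164 = 1301.61.
Reliability = 1301.61 / 1575.17 = 0.8263.

0.8263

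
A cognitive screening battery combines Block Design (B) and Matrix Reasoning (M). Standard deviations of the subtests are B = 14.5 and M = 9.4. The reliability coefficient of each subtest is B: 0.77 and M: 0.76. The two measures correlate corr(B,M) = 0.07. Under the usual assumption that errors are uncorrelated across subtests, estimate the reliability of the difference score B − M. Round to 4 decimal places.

0.7511

Var(B−M) = 14.5² + 9.4² − 2·14.5·9.4·0.07 = 298.61 − 19.082 = 279.528.
With uncorrelated errors the cross-covariances are all true-score covariance, so they carry over unchanged; only the diagonal terms shrink to ρᵢσᵢ².
True-score variance = [14.5²·0.77 + 9.4²·0.76] − 19.082 = 229.046 − 19.082 = 209.964.
Reliability = 209.964 / 279.528 = 0.7511.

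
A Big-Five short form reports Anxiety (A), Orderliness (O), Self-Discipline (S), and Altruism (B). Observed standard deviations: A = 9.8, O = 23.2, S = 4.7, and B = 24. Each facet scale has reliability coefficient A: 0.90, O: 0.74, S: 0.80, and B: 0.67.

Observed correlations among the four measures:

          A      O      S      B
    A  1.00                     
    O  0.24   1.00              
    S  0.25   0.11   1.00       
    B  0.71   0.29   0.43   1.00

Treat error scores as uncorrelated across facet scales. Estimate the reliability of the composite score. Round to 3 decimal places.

0.839

Var(A+O+S+B) = 9.8² + 23.2² + 4.7² + 24² + 2·[9.8·23.2·0.24 + 9.8·4.7·0.25 + 9.8·24·0.71 + 23.2·4.7·0.11 + 23.2·24·0.29 + 4.7·24·0.43] = 1232.37 + 910.088 = 2142.46.
Under uncorrelated errors the observed covariances equal the true-score covariances, so only the own-variance terms attenuate.
True-score variance = [9.8²·0.90 + 23.2²·0.74 + 4.7²·0.80 + 24²·0.67] + 910.088 = 888.326 + 910.088 = 1798.41.
Reliability = 1798.41 / 2142.46 = 0.839.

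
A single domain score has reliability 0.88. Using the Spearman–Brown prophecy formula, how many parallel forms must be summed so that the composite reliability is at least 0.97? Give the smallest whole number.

k ≥ ρ*(1−ρ₁)/(ρ₁(1−ρ*)) = 0.97·0.12 / (0.88·0.03) = 4.409.
Smallest integer k = 5.

5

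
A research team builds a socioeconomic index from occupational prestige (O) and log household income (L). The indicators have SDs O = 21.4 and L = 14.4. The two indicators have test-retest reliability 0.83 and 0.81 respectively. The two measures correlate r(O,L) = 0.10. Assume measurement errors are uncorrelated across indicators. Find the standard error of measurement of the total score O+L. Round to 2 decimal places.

10.83

Var(total) = 665.32 + 61.632 = 726.952.
True-score variance = 548.068 + 61.632 = 609.7, so reliability = 0.8387.
Error variance = 726.952 − 609.7 = 117.252; SEM = √117.252 = 10.83.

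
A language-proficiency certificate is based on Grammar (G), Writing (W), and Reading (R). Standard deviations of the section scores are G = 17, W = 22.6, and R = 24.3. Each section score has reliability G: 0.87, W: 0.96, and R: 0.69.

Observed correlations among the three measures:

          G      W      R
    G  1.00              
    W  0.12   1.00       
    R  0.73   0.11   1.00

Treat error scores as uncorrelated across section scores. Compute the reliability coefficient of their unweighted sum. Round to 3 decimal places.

Var(G+W+R) = 17² + 22.6² + 24.3² + 2·[17·22.6·0.12 + 17·24.3·0.73 + 22.6·24.3·0.11] = 1390.25 + 816.154 = 2206.4.
Because errors are independent across components, Cov(Tᵢ,Tⱼ) = Cov(Xᵢ,Xⱼ); the off-diagonal part of the true-score variance is the same as above.
True-score variance = [17²·0.87 + 22.6²·0.96 + 24.3²·0.69] + 816.154 = 1149.2 + 816.154 = 1965.35.
Reliability = 1965.35 / 2206.4 = 0.891.

0.891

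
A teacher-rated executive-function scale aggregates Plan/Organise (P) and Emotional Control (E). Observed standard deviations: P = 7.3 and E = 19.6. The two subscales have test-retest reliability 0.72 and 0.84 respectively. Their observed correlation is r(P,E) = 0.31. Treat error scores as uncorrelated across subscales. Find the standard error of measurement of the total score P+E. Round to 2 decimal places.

Var(total) = 437.45 + 88.7096 = 526.16.
True-score variance = 361.063 + 88.7096 = 449.773, so reliability = 0.8548.
Error variance = 526.16 − 449.773 = 76.3868; SEM = √76.3868 = 8.74.

8.74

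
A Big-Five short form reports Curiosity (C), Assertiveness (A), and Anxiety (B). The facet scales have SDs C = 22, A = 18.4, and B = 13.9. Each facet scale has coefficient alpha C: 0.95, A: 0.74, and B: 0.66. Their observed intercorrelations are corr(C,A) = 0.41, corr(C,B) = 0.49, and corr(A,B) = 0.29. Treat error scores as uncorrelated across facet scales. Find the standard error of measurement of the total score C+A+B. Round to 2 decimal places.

Var(total) = 1015.77 + 779.961 = 1795.73.
True-score variance = 837.853 + 779.961 = 1617.81, so reliability = 0.9009.
Error variance = 1795.73 − 1617.81 = 177.917; SEM = √177.917 = 13.34.

13.34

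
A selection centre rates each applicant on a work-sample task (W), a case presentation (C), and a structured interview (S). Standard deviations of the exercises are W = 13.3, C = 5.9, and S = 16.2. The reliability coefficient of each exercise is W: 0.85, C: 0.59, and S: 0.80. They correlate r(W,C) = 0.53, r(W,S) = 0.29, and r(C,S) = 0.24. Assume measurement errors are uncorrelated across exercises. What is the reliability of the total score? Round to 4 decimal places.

0.8719

Var(W+C+S) = 13.3² + 5.9² + 16.2² + 2·[13.3·5.9·0.53 + 13.3·16.2·0.29 + 5.9·16.2·0.24] = 474.14 + 254.023 = 728.163.
Because errors are independent across components, Cov(Tᵢ,Tⱼ) = Cov(Xᵢ,Xⱼ); the off-diagonal part of the true-score variance is the same as above.
True-score variance = [13.3²·0.85 + 5.9²·0.59 + 16.2²·0.80] + 254.023 = 380.846 + 254.023 = 634.87.
Reliability = 634.87 / 728.163 = 0.8719.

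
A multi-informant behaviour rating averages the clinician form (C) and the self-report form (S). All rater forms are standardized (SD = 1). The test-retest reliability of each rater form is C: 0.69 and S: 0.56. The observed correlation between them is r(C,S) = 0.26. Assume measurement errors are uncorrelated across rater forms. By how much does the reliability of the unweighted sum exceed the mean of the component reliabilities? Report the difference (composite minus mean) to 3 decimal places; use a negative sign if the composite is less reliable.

0.077

Var(sum) = 2 + 0.52 = 2.52; true-score variance = 1.25 + 0.52 = 1.77; composite reliability = 0.7024.
Mean component reliability = 0.6250.
Difference = 0.7024 − 0.6250 = 0.077.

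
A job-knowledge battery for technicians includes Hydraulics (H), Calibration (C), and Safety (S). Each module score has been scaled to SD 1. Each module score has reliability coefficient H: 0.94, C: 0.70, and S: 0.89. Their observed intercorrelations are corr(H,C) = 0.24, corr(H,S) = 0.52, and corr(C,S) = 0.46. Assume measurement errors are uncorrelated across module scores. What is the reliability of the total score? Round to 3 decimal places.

Var(H+C+S) = 3 + 2·[0.24 + 0.52 + 0.46] = 3 + 2.44 = 5.44.
Under uncorrelated errors the observed covariances equal the true-score covariances, so only the own-variance terms attenuate.
True-score variance = [0.94 + 0.70 + 0.89] + 2.44 = 2.53 + 2.44 = 4.97.
Reliability = 4.97 / 5.44 = 0.914.

0.914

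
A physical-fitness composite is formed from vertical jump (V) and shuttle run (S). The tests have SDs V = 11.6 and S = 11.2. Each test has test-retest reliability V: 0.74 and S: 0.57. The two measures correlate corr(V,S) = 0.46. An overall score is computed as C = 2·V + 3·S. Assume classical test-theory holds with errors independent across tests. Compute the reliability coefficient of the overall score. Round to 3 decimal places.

Var(C) = 2²·11.6² + 3²·11.2² + 2·[6·11.6·11.2·0.46] = 1667.2 + 717.158 = 2384.36.
Under uncorrelated errors the observed covariances equal the true-score covariances, so only the own-variance terms attenuate.
True-score variance = [2²·11.6²·0.74 + 3²·11.2²·0.57] + 717.158 = 1041.8 + 717.158 = 1758.96.
Reliability = 1758.96 / 2384.36 = 0.738.

0.738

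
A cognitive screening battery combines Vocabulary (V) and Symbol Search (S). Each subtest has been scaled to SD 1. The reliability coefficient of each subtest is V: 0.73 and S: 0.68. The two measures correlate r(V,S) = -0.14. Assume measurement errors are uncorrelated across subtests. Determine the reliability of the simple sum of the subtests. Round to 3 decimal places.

Var(V+S) = 2 + 2·[(-0.14)] = 2 − 0.28 = 1.72.
Because errors are independent across components, Cov(Tᵢ,Tⱼ) = Cov(Xᵢ,Xⱼ); the off-diagonal part of the true-score variance is the same as above.
True-score variance = [0.73 + 0.68] − 0.28 = 1.41 − 0.28 = 1.13.
Reliability = 1.13 / 1.72 = 0.657.

0.657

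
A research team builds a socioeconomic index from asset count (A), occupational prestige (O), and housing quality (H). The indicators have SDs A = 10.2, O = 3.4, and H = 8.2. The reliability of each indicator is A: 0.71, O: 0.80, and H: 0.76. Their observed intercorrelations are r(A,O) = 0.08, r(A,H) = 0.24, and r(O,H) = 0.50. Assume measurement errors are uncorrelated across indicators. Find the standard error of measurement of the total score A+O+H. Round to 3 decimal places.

6.973

Var(total) = 182.84 + 73.576 = 256.416.
True-score variance = 134.219 + 73.576 = 207.795, so reliability = 0.8104.
Error variance = 256.416 − 207.795 = 48.6212; SEM = √48.6212 = 6.973.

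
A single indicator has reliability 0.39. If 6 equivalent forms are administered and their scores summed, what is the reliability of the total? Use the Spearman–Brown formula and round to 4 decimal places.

ρ_k = kρ / (1 + (k−1)ρ) = 6·0.39 / (1 + 5·0.39) = 2.340 / 2.950 = 0.7932.

0.7932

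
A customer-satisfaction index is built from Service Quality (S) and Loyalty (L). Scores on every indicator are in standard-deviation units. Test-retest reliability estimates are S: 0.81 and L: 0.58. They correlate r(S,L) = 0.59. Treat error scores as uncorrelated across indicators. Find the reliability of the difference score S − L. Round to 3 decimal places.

Var(S−L) = 1 + 1 − 2·0.59 = 2 − 1.18 = 0.82.
With uncorrelated errors the cross-covariances are all true-score covariance, so they carry over unchanged; only the diagonal terms shrink to ρᵢσᵢ².
True-score variance = [0.81 + 0.58] − 1.18 = 1.39 − 1.18 = 0.21.
Reliability = 0.21 / 0.82 = 0.256.

0.256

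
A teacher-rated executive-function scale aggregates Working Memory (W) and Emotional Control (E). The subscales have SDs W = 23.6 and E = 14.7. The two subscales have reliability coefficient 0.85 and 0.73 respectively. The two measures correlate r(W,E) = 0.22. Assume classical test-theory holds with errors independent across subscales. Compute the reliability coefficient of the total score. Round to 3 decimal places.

0.847

Var(W+E) = 23.6² + 14.7² + 2·[23.6·14.7·0.22] = 773.05 + 152.645 = 925.695.
Under uncorrelated errors the observed covariances equal the true-score covariances, so only the own-variance terms attenuate.
True-score variance = [23.6²·0.85 + 14.7²·0.73] + 152.645 = 631.162 + 152.645 = 783.807.
Reliability = 783.807 / 925.695 = 0.847.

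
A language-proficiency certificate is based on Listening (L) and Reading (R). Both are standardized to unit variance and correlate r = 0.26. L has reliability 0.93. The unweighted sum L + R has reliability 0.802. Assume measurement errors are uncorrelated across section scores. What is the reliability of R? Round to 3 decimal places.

0.571

Var(L+R) = 2 + 2·0.26 = 2.520.
True-score variance = ρ_L + ρ_R + 2·0.26, so 0.802 = (0.93 + ρ_R + 0.52) / 2.520.
ρ_R = 0.802·2.520 − 0.93 − 0.52 = 0.571.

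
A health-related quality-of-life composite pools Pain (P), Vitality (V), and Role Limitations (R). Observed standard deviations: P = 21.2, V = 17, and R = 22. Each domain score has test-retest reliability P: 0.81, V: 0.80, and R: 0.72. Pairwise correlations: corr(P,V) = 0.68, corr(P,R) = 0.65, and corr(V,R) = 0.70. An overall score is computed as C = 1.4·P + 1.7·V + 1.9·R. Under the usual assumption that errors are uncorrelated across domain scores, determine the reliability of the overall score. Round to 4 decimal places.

0.8962

Var(C) = 1.4²·21.2² + 1.7²·17² + 1.9²·22² + 2·[2.38·21.2·17·0.68 + 2.66·21.2·22·0.65 + 3.23·17·22·0.70] = 3463.35 + 4470.58 = 7933.93.
Under uncorrelated errors the observed covariances equal the true-score covariances, so only the own-variance terms attenuate.
True-score variance = [1.4²·21.2²·0.81 + 1.7²·17²·0.80 + 1.9²·22²·0.72] + 4470.58 = 2639.71 + 4470.58 = 7110.29.
Reliability = 7110.29 / 7933.93 = 0.8962.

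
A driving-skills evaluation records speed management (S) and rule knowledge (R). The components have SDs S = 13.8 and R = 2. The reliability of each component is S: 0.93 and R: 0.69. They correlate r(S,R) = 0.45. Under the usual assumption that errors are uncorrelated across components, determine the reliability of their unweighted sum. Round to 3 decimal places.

0.934

Var(S+R) = 13.8² + 2² + 2·[13.8·2·0.45] = 194.44 + 24.84 = 219.28.
Because errors are independent across components, Cov(Tᵢ,Tⱼ) = Cov(Xᵢ,Xⱼ); the off-diagonal part of the true-score variance is the same as above.
True-score variance = [13.8²·0.93 + 2²·0.69] + 24.84 = 179.869 + 24.84 = 204.709.
Reliability = 204.709 / 219.28 = 0.934.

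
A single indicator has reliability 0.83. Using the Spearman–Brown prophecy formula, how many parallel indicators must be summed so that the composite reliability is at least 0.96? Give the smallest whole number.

k ≥ ρ*(1−ρ₁)/(ρ₁(1−ρ*)) = 0.96·0.17 / (0.83·0.04) = 4.916.
Smallest integer k = 5.

5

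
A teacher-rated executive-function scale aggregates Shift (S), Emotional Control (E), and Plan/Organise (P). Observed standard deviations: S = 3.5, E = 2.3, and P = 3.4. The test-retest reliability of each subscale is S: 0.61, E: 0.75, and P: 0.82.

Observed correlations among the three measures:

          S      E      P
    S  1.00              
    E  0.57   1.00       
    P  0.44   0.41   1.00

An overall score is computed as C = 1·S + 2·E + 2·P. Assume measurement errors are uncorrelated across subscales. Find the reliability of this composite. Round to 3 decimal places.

Var(C) = 3.5² + 2²·2.3² + 2²·3.4² + 2·[2·3.5·2.3·0.57 + 2·3.5·3.4·0.44 + 4·2.3·3.4·0.41] = 79.65 + 64.9476 = 144.598.
With uncorrelated errors the cross-covariances are all true-score covariance, so they carry over unchanged; only the diagonal terms shrink to ρᵢσᵢ².
True-score variance = [3.5²·0.61 + 2²·2.3²·0.75 + 2²·3.4²·0.82] + 64.9476 = 61.2593 + 64.9476 = 126.207.
Reliability = 126.207 / 144.598 = 0.873.

0.873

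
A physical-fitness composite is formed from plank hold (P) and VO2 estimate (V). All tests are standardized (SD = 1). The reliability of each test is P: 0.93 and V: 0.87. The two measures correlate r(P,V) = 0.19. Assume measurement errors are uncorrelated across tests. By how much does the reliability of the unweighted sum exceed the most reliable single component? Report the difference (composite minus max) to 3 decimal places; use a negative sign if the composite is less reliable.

-0.014

Var(sum) = 2 + 0.38 = 2.38; true-score variance = 1.8 + 0.38 = 2.18; composite reliability = 0.9160.
Max component reliability = 0.9300.
Difference = 0.9160 − 0.9300 = -0.014.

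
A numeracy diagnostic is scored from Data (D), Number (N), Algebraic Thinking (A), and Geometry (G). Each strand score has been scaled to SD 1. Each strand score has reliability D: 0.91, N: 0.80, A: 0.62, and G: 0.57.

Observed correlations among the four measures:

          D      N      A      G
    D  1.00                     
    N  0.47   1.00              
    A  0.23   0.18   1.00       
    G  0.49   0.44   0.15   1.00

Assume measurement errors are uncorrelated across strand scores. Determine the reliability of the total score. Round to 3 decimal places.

Var(D+N+A+G) = 4 + 2·[0.47 + 0.23 + 0.49 + 0.18 + 0.44 + 0.15] = 4 + 3.92 = 7.92.
Under uncorrelated errors the observed covariances equal the true-score covariances, so only the own-variance terms attenuate.
True-score variance = [0.91 + 0.80 + 0.62 + 0.57] + 3.92 = 2.9 + 3.92 = 6.82.
Reliability = 6.82 / 7.92 = 0.861.

0.861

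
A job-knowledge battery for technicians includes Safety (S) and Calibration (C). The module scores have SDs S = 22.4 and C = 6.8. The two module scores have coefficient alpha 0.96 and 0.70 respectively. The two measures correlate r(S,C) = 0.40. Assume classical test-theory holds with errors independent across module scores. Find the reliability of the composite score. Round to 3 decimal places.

0.949

Var(S+C) = 22.4² + 6.8² + 2·[22.4·6.8·0.40] = 548 + 121.856 = 669.856.
Because errors are independent across components, Cov(Tᵢ,Tⱼ) = Cov(Xᵢ,Xⱼ); the off-diagonal part of the true-score variance is the same as above.
True-score variance = [22.4²·0.96 + 6.8²·0.70] + 121.856 = 514.058 + 121.856 = 635.914.
Reliability = 635.914 / 669.856 = 0.949.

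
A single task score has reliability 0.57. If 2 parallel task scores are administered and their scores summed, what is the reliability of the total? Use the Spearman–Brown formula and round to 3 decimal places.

ρ_k = kρ / (1 + (k−1)ρ) = 2·0.57 / (1 + 1·0.57) = 1.140 / 1.570 = 0.726.

0.726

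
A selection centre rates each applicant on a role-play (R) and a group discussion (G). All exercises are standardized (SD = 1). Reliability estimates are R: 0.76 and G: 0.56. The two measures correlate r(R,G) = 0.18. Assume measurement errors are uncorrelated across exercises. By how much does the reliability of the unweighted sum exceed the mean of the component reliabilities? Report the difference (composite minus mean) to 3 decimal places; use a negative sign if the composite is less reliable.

Var(sum) = 2 + 0.36 = 2.36; true-score variance = 1.32 + 0.36 = 1.68; composite reliability = 0.7119.
Mean component reliability = 0.6600.
Difference = 0.7119 − 0.6600 = 0.052.

0.052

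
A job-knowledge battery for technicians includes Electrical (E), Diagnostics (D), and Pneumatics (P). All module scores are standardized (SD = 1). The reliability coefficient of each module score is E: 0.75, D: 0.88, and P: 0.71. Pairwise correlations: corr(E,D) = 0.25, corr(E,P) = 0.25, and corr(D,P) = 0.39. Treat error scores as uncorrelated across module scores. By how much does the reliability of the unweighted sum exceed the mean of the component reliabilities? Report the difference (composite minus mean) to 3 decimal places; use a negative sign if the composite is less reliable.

0.082

Var(sum) = 3 + 1.78 = 4.78; true-score variance = 2.34 + 1.78 = 4.12; composite reliability = 0.8619.
Mean component reliability = 0.7800.
Difference = 0.8619 − 0.7800 = 0.082.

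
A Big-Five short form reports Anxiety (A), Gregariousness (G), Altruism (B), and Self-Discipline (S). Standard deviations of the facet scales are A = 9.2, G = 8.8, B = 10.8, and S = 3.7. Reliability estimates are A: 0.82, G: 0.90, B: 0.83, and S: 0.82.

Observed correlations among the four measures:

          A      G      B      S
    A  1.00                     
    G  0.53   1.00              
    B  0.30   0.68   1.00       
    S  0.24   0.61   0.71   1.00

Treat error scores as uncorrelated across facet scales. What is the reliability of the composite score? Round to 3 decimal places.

0.933

Var(A+G+B+S) = 9.2² + 8.8² + 10.8² + 3.7² + 2·[9.2·8.8·0.53 + 9.2·10.8·0.30 + 9.2·3.7·0.24 + 8.8·10.8·0.68 + 8.8·3.7·0.61 + 10.8·3.7·0.71] = 292.41 + 387.494 = 679.904.
With uncorrelated errors the cross-covariances are all true-score covariance, so they carry over unchanged; only the diagonal terms shrink to ρᵢσᵢ².
True-score variance = [9.2²·0.82 + 8.8²·0.90 + 10.8²·0.83 + 3.7²·0.82] + 387.494 = 247.138 + 387.494 = 634.631.
Reliability = 634.631 / 679.904 = 0.933.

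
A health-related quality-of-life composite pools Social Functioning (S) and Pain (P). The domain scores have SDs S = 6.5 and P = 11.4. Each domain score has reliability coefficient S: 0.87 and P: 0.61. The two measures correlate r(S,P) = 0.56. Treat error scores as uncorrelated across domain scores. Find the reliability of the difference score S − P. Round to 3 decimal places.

Var(S−P) = 6.5² + 11.4² − 2·6.5·11.4·0.56 = 172.21 − 82.992 = 89.218.
With uncorrelated errors the cross-covariances are all true-score covariance, so they carry over unchanged; only the diagonal terms shrink to ρᵢσᵢ².
True-score variance = [6.5²·0.87 + 11.4²·0.61] − 82.992 = 116.033 − 82.992 = 33.0411.
Reliability = 33.0411 / 89.218 = 0.370.

0.370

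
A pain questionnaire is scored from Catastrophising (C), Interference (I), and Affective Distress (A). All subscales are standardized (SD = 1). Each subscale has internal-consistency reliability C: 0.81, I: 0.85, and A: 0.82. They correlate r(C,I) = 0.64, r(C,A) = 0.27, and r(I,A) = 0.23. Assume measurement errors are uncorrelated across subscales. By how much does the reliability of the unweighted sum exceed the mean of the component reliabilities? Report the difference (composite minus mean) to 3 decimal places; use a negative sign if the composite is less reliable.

0.075

Var(sum) = 3 + 2.28 = 5.28; true-score variance = 2.48 + 2.28 = 4.76; composite reliability = 0.9015.
Mean component reliability = 0.8267.
Difference = 0.9015 − 0.8267 = 0.075.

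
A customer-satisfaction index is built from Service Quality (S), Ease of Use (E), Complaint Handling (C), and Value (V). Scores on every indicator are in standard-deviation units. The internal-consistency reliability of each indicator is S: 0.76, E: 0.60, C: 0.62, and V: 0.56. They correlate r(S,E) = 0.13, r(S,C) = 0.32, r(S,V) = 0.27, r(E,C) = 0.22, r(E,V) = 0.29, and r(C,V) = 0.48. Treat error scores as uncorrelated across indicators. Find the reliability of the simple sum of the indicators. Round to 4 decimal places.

Var(S+E+C+V) = 4 + 2·[0.13 + 0.32 + 0.27 + 0.22 + 0.29 + 0.48] = 4 + 3.42 = 7.42.
Under uncorrelated errors the observed covariances equal the true-score covariances, so only the own-variance terms attenuate.
True-score variance = [0.76 + 0.60 + 0.62 + 0.56] + 3.42 = 2.54 + 3.42 = 5.96.
Reliability = 5.96 / 7.42 = 0.8032.

0.8032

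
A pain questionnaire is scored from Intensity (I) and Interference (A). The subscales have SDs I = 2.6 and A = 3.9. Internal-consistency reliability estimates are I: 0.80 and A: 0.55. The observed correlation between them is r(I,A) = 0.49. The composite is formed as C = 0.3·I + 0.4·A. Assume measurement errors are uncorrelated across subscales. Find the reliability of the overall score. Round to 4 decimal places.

Var(C) = 0.3²·2.6² + 0.4²·3.9² + 2·[0.12·2.6·3.9·0.49] = 3.042 + 1.19246 = 4.23446.
With uncorrelated errors the cross-covariances are all true-score covariance, so they carry over unchanged; only the diagonal terms shrink to ρᵢσᵢ².
True-score variance = [0.3²·2.6²·0.80 + 0.4²·3.9²·0.55] + 1.19246 = 1.8252 + 1.19246 = 3.01766.
Reliability = 3.01766 / 4.23446 = 0.7126.

0.7126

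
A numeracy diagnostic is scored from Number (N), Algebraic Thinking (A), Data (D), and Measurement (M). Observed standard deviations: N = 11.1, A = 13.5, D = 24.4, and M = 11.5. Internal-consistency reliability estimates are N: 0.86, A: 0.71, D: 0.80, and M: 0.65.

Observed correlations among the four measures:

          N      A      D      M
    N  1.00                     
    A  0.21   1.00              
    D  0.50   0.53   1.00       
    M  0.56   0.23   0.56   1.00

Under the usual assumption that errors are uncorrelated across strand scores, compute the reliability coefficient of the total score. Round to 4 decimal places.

0.8951

Var(N+A+D+M) = 11.1² + 13.5² + 24.4² + 11.5² + 2·[11.1·13.5·0.21 + 11.1·24.4·0.50 + 11.1·11.5·0.56 + 13.5·24.4·0.53 + 13.5·11.5·0.23 + 24.4·11.5·0.56] = 1033.07 + 1211.6 = 2244.67.
Because errors are independent across components, Cov(Tᵢ,Tⱼ) = Cov(Xᵢ,Xⱼ); the off-diagonal part of the true-score variance is the same as above.
True-score variance = [11.1²·0.86 + 13.5²·0.71 + 24.4²·0.80 + 11.5²·0.65] + 1211.6 = 797.609 + 1211.6 = 2009.2.
Reliability = 2009.2 / 2244.67 = 0.8951.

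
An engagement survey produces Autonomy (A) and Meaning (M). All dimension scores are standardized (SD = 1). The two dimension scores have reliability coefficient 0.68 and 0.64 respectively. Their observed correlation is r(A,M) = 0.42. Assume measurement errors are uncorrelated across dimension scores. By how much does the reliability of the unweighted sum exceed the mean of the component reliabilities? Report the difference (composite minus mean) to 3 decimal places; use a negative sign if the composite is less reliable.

Var(sum) = 2 + 0.84 = 2.84; true-score variance = 1.32 + 0.84 = 2.16; composite reliability = 0.7606.
Mean component reliability = 0.6600.
Difference = 0.7606 − 0.6600 = 0.101.

0.101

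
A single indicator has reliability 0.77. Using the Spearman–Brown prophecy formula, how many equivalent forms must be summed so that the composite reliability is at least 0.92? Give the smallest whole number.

k ≥ ρ*(1−ρ₁)/(ρ₁(1−ρ*)) = 0.92·0.23 / (0.77·0.08) = 3.435.
Smallest integer k = 4.

4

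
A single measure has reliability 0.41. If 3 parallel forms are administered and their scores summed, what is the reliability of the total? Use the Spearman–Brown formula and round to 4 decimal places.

0.6758

ρ_k = kρ / (1 + (k−1)ρ) = 3·0.41 / (1 + 2·0.41) = 1.230 / 1.820 = 0.6758.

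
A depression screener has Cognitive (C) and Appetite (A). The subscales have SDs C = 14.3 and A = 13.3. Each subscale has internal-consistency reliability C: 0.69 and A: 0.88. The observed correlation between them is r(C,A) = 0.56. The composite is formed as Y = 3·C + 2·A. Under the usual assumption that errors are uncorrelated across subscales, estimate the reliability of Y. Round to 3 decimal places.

0.829

Var(Y) = 3²·14.3² + 2²·13.3² + 2·[6·14.3·13.3·0.56] = 2547.97 + 1278.08 = 3826.05.
Under uncorrelated errors the observed covariances equal the true-score covariances, so only the own-variance terms attenuate.
True-score variance = [3²·14.3²·0.69 + 2²·13.3²·0.88] + 1278.08 = 1892.54 + 1278.08 = 3170.61.
Reliability = 3170.61 / 3826.05 = 0.829.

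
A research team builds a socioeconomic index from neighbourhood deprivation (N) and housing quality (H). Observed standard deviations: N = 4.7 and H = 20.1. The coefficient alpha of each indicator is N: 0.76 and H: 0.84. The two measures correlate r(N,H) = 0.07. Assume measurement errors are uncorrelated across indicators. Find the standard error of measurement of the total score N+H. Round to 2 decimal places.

8.36

Var(total) = 426.1 + 13.2258 = 439.326.
True-score variance = 356.157 + 13.2258 = 369.383, so reliability = 0.8408.
Error variance = 439.326 − 369.383 = 69.9432; SEM = √69.9432 = 8.36.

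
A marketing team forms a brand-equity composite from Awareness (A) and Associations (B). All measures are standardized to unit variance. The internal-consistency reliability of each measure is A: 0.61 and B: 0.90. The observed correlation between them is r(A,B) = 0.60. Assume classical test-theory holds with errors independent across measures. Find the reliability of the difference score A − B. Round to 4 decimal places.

Var(A−B) = 1 + 1 − 2·0.60 = 2 − 1.2 = 0.8.
Because errors are independent across components, Cov(Tᵢ,Tⱼ) = Cov(Xᵢ,Xⱼ); the off-diagonal part of the true-score variance is the same as above.
True-score variance = [0.61 + 0.90] − 1.2 = 1.51 − 1.2 = 0.31.
Reliability = 0.31 / 0.8 = 0.3875.

0.3875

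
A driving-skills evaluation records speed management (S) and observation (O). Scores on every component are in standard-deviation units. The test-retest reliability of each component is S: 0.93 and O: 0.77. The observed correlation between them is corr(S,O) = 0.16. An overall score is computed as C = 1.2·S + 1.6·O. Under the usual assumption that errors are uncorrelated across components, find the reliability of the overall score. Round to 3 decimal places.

Var(C) = 1.2² + 1.6² + 2·[1.92·0.16] = 4 + 0.6144 = 4.6144.
Because errors are independent across components, Cov(Tᵢ,Tⱼ) = Cov(Xᵢ,Xⱼ); the off-diagonal part of the true-score variance is the same as above.
True-score variance = [1.2²·0.93 + 1.6²·0.77] + 0.6144 = 3.3104 + 0.6144 = 3.9248.
Reliability = 3.9248 / 4.6144 = 0.851.

0.851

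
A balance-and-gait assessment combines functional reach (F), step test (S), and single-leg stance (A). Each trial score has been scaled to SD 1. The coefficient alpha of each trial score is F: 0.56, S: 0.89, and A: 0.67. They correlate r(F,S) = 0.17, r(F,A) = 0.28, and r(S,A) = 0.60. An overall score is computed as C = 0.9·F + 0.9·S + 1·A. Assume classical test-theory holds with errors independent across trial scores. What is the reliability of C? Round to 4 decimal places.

0.8269

Var(C) = 0.9² + 0.9² + 1 + 2·[0.81·0.17 + 0.9·0.28 + 0.9·0.60] = 2.62 + 1.8594 = 4.4794.
Because errors are independent across components, Cov(Tᵢ,Tⱼ) = Cov(Xᵢ,Xⱼ); the off-diagonal part of the true-score variance is the same as above.
True-score variance = [0.9²·0.56 + 0.9²·0.89 + 0.67] + 1.8594 = 1.8445 + 1.8594 = 3.7039.
Reliability = 3.7039 / 4.4794 = 0.8269.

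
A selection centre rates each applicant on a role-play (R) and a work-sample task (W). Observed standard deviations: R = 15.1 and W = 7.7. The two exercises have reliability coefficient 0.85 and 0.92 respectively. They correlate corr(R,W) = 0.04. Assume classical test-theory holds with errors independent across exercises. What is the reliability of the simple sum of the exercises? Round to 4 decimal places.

0.8687

Var(R+W) = 15.1² + 7.7² + 2·[15.1·7.7·0.04] = 287.3 + 9.3016 = 296.602.
Because errors are independent across components, Cov(Tᵢ,Tⱼ) = Cov(Xᵢ,Xⱼ); the off-diagonal part of the true-score variance is the same as above.
True-score variance = [15.1²·0.85 + 7.7²·0.92] + 9.3016 = 248.355 + 9.3016 = 257.657.
Reliability = 257.657 / 296.602 = 0.8687.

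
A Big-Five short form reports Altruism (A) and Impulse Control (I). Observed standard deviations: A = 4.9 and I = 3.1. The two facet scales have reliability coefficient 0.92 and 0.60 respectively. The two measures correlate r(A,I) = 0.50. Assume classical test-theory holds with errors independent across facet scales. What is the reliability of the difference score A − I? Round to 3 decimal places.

0.687

Var(A−I) = 4.9² + 3.1² − 2·4.9·3.1·0.50 = 33.62 − 15.19 = 18.43.
Because errors are independent across components, Cov(Tᵢ,Tⱼ) = Cov(Xᵢ,Xⱼ); the off-diagonal part of the true-score variance is the same as above.
True-score variance = [4.9²·0.92 + 3.1²·0.60] − 15.19 = 27.8552 − 15.19 = 12.6652.
Reliability = 12.6652 / 18.43 = 0.687.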